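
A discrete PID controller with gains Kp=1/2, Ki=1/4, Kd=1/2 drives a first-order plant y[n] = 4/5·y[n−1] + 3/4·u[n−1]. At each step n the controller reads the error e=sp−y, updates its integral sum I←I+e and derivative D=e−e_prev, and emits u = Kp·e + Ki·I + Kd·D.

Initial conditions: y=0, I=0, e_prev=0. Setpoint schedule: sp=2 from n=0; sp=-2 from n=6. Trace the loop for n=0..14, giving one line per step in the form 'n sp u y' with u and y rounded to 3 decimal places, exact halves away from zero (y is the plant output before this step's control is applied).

(exact arithmetic carried between steps; '≈' marks a value shown rounded to 6 d.p. or computed from one; I and e_prev carry over from the previous line; the table rounds u and y to 3 d.p., halves away from zero)
n=0: y=0, sp=2, e=sp−y=2; I=2, D=e−e_prev=2; u=1/2·2+1/4·2+1/2·2=2.5; next y=4/5·0+3/4·2.5=1.875
n=1: y=1.875, sp=2, e=sp−y=0.125; I=2.125, D=e−e_prev=-1.875; u=1/2·0.125+1/4·2.125+1/2·(-1.875)=-0.34375; next y=4/5·1.875+3/4·(-0.34375)≈1.242188
n=2: y≈1.242188, sp=2, e=sp−y≈0.757813; I≈2.882813, D=e−e_prev≈0.632813; u=1/2·0.757813+1/4·2.882813+1/2·0.632813≈1.416016; next y=4/5·1.242188+3/4·1.416016≈2.055762
n=3: y≈2.055762, sp=2, e=sp−y≈-0.055762; I≈2.827051, D=e−e_prev≈-0.813574; u=1/2·(-0.055762)+1/4·2.827051+1/2·(-0.813574)≈0.272095; next y=4/5·2.055762+3/4·0.272095≈1.848680
n=4: y≈1.848680, sp=2, e=sp−y≈0.151320; I≈2.978370, D=e−e_prev≈0.207081; u=1/2·0.151320+1/4·2.978370+1/2·0.207081≈0.923793; next y=4/5·1.848680+3/4·0.923793≈2.171789
n=5: y≈2.171789, sp=2, e=sp−y≈-0.171789; I≈2.806581, D=e−e_prev≈-0.323109; u=1/2·(-0.171789)+1/4·2.806581+1/2·(-0.323109)≈0.454196; next y=4/5·2.171789+3/4·0.454196≈2.078079
n=6: y≈2.078079, sp=-2, e=sp−y≈-4.078079; I≈-1.271497, D=e−e_prev≈-3.906289; u=1/2·(-4.078079)+1/4·(-1.271497)+1/2·(-3.906289)≈-4.310058; next y=4/5·2.078079+3/4·(-4.310058)≈-1.570081
n=7: y≈-1.570081, sp=-2, e=sp−y≈-0.429919; I≈-1.701416, D=e−e_prev≈3.648160; u=1/2·(-0.429919)+1/4·(-1.701416)+1/2·3.648160≈1.183766; next y=4/5·(-1.570081)+3/4·1.183766≈-0.368240
n=8: y≈-0.368240, sp=-2, e=sp−y≈-1.631760; I≈-3.333176, D=e−e_prev≈-1.201841; u=1/2·(-1.631760)+1/4·(-3.333176)+1/2·(-1.201841)≈-2.250094; next y=4/5·(-0.368240)+3/4·(-2.250094)≈-1.982163
n=9: y≈-1.982163, sp=-2, e=sp−y≈-0.017837; I≈-3.351013, D=e−e_prev≈1.613923; u=1/2·(-0.017837)+1/4·(-3.351013)+1/2·1.613923≈-0.039711; next y=4/5·(-1.982163)+3/4·(-0.039711)≈-1.615513
n=10: y≈-1.615513, sp=-2, e=sp−y≈-0.384487; I≈-3.735500, D=e−e_prev≈-0.366650; u=1/2·(-0.384487)+1/4·(-3.735500)+1/2·(-0.366650)≈-1.309443; next y=4/5·(-1.615513)+3/4·(-1.309443)≈-2.274493
n=11: y≈-2.274493, sp=-2, e=sp−y≈0.274493; I≈-3.461007, D=e−e_prev≈0.658980; u=1/2·0.274493+1/4·(-3.461007)+1/2·0.658980≈-0.398515; next y=4/5·(-2.274493)+3/4·(-0.398515)≈-2.118481
n=12: y≈-2.118481, sp=-2, e=sp−y≈0.118481; I≈-3.342526, D=e−e_prev≈-0.156012; u=1/2·0.118481+1/4·(-3.342526)+1/2·(-0.156012)≈-0.854397; next y=4/5·(-2.118481)+3/4·(-0.854397)≈-2.335583
n=13: y≈-2.335583, sp=-2, e=sp−y≈0.335583; I≈-3.006944, D=e−e_prev≈0.217102; u=1/2·0.335583+1/4·(-3.006944)+1/2·0.217102≈-0.475394; next y=4/5·(-2.335583)+3/4·(-0.475394)≈-2.225011
n=14: y≈-2.225011, sp=-2, e=sp−y≈0.225011; I≈-2.781932, D=e−e_prev≈-0.110571; u=1/2·0.225011+1/4·(-2.781932)+1/2·(-0.110571)≈-0.638263; next y=4/5·(-2.225011)+3/4·(-0.638263)≈-2.258706

0 2 2.500 0.000
1 2 -0.344 1.875
2 2 1.416 1.242
3 2 0.272 2.056
4 2 0.924 1.849
5 2 0.454 2.172
6 -2 -4.310 2.078
7 -2 1.184 -1.570
8 -2 -2.250 -0.368
9 -2 -0.040 -1.982
10 -2 -1.309 -1.616
11 -2 -0.399 -2.274
12 -2 -0.854 -2.118
13 -2 -0.475 -2.336
14 -2 -0.638 -2.225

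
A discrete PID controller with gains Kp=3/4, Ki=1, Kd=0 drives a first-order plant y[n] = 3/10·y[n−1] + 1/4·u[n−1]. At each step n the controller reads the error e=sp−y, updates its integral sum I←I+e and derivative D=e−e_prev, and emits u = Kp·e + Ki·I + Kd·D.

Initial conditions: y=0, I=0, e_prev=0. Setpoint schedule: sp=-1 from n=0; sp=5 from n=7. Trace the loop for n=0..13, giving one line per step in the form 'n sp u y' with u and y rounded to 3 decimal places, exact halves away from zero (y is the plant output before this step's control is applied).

(exact arithmetic carried between steps; '≈' marks a value shown rounded to 6 d.p. or computed from one; I and e_prev carry over from the previous line; the table rounds u and y to 3 d.p., halves away from zero)
n=0: y=0, sp=-1, e=sp−y=-1; I=-1, D=e−e_prev=-1; u=3/4·(-1)+1·(-1)+0·(-1)=-1.75; next y=3/10·0+1/4·(-1.75)=-0.4375
n=1: y=-0.4375, sp=-1, e=sp−y=-0.5625; I=-1.5625, D=e−e_prev=0.4375; u=3/4·(-0.5625)+1·(-1.5625)+0·0.4375=-1.984375; next y=3/10·(-0.4375)+1/4·(-1.984375)≈-0.627344
n=2: y≈-0.627344, sp=-1, e=sp−y≈-0.372656; I≈-1.935156, D=e−e_prev≈0.189844; u=3/4·(-0.372656)+1·(-1.935156)+0·0.189844≈-2.214648; next y=3/10·(-0.627344)+1/4·(-2.214648)≈-0.741865
n=3: y≈-0.741865, sp=-1, e=sp−y≈-0.258135; I≈-2.193291, D=e−e_prev≈0.114521; u=3/4·(-0.258135)+1·(-2.193291)+0·0.114521≈-2.386892; next y=3/10·(-0.741865)+1/4·(-2.386892)≈-0.819283
n=4: y≈-0.819283, sp=-1, e=sp−y≈-0.180717; I≈-2.374008, D=e−e_prev≈0.077417; u=3/4·(-0.180717)+1·(-2.374008)+0·0.077417≈-2.509546; next y=3/10·(-0.819283)+1/4·(-2.509546)≈-0.873171
n=5: y≈-0.873171, sp=-1, e=sp−y≈-0.126829; I≈-2.500837, D=e−e_prev≈0.053889; u=3/4·(-0.126829)+1·(-2.500837)+0·0.053889≈-2.595958; next y=3/10·(-0.873171)+1/4·(-2.595958)≈-0.910941
n=6: y≈-0.910941, sp=-1, e=sp−y≈-0.089059; I≈-2.589896, D=e−e_prev≈0.037770; u=3/4·(-0.089059)+1·(-2.589896)+0·0.037770≈-2.656690; next y=3/10·(-0.910941)+1/4·(-2.656690)≈-0.937455
n=7: y≈-0.937455, sp=5, e=sp−y≈5.937455; I≈3.347559, D=e−e_prev≈6.026514; u=3/4·5.937455+1·3.347559+0·6.026514≈7.800650; next y=3/10·(-0.937455)+1/4·7.800650≈1.668926
n=8: y≈1.668926, sp=5, e=sp−y≈3.331074; I≈6.678633, D=e−e_prev≈-2.606381; u=3/4·3.331074+1·6.678633+0·(-2.606381)≈9.176938; next y=3/10·1.668926+1/4·9.176938≈2.794912
n=9: y≈2.794912, sp=5, e=sp−y≈2.205088; I≈8.883720, D=e−e_prev≈-1.125986; u=3/4·2.205088+1·8.883720+0·(-1.125986)≈10.537536; next y=3/10·2.794912+1/4·10.537536≈3.472858
n=10: y≈3.472858, sp=5, e=sp−y≈1.527142; I≈10.410863, D=e−e_prev≈-0.677945; u=3/4·1.527142+1·10.410863+0·(-0.677945)≈11.556219; next y=3/10·3.472858+1/4·11.556219≈3.930912
n=11: y≈3.930912, sp=5, e=sp−y≈1.069088; I≈11.479951, D=e−e_prev≈-0.458054; u=3/4·1.069088+1·11.479951+0·(-0.458054)≈12.281766; next y=3/10·3.930912+1/4·12.281766≈4.249715
n=12: y≈4.249715, sp=5, e=sp−y≈0.750285; I≈12.230235, D=e−e_prev≈-0.318803; u=3/4·0.750285+1·12.230235+0·(-0.318803)≈12.792949; next y=3/10·4.249715+1/4·12.792949≈4.473152
n=13: y≈4.473152, sp=5, e=sp−y≈0.526848; I≈12.757083, D=e−e_prev≈-0.223437; u=3/4·0.526848+1·12.757083+0·(-0.223437)≈13.152220; next y=3/10·4.473152+1/4·13.152220≈4.630000

0 -1 -1.750 0.000
1 -1 -1.984 -0.438
2 -1 -2.215 -0.627
3 -1 -2.387 -0.742
4 -1 -2.510 -0.819
5 -1 -2.596 -0.873
6 -1 -2.657 -0.911
7 5 7.801 -0.937
8 5 9.177 1.669
9 5 10.538 2.795
10 5 11.556 3.473
11 5 12.282 3.931
12 5 12.793 4.250
13 5 13.152 4.473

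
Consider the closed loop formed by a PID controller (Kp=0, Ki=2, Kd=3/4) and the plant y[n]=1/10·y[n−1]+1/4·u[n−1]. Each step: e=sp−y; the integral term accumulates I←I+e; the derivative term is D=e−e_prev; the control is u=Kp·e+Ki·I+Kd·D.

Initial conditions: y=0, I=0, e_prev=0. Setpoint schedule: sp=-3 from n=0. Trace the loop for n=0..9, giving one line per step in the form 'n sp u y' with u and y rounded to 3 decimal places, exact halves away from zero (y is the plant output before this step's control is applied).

(exact arithmetic carried between steps; '≈' marks a value shown rounded to 6 d.p. or computed from one; I and e_prev carry over from the previous line; the table rounds u and y to 3 d.p., halves away from zero)
n=0: y=0, sp=-3, e=sp−y=-3; I=-3, D=e−e_prev=-3; u=0·(-3)+2·(-3)+3/4·(-3)=-8.25; next y=1/10·0+1/4·(-8.25)=-2.0625
n=1: y=-2.0625, sp=-3, e=sp−y=-0.9375; I=-3.9375, D=e−e_prev=2.0625; u=0·(-0.9375)+2·(-3.9375)+3/4·2.0625=-6.328125; next y=1/10·(-2.0625)+1/4·(-6.328125)≈-1.788281
n=2: y≈-1.788281, sp=-3, e=sp−y≈-1.211719; I≈-5.149219, D=e−e_prev≈-0.274219; u=0·(-1.211719)+2·(-5.149219)+3/4·(-0.274219)≈-10.504102; next y=1/10·(-1.788281)+1/4·(-10.504102)≈-2.804854
n=3: y≈-2.804854, sp=-3, e=sp−y≈-0.195146; I≈-5.344365, D=e−e_prev≈1.016572; u=0·(-0.195146)+2·(-5.344365)+3/4·1.016572≈-9.926301; next y=1/10·(-2.804854)+1/4·(-9.926301)≈-2.762061
n=4: y≈-2.762061, sp=-3, e=sp−y≈-0.237939; I≈-5.582305, D=e−e_prev≈-0.042793; u=0·(-0.237939)+2·(-5.582305)+3/4·(-0.042793)≈-11.196704; next y=1/10·(-2.762061)+1/4·(-11.196704)≈-3.075382
n=5: y≈-3.075382, sp=-3, e=sp−y≈0.075382; I≈-5.506923, D=e−e_prev≈0.313321; u=0·0.075382+2·(-5.506923)+3/4·0.313321≈-10.778854; next y=1/10·(-3.075382)+1/4·(-10.778854)≈-3.002252
n=6: y≈-3.002252, sp=-3, e=sp−y≈0.002252; I≈-5.504671, D=e−e_prev≈-0.073130; u=0·0.002252+2·(-5.504671)+3/4·(-0.073130)≈-11.064189; next y=1/10·(-3.002252)+1/4·(-11.064189)≈-3.066273
n=7: y≈-3.066273, sp=-3, e=sp−y≈0.066273; I≈-5.438398, D=e−e_prev≈0.064021; u=0·0.066273+2·(-5.438398)+3/4·0.064021≈-10.828781; next y=1/10·(-3.066273)+1/4·(-10.828781)≈-3.013823
n=8: y≈-3.013823, sp=-3, e=sp−y≈0.013823; I≈-5.424576, D=e−e_prev≈-0.052450; u=0·0.013823+2·(-5.424576)+3/4·(-0.052450)≈-10.888489; next y=1/10·(-3.013823)+1/4·(-10.888489)≈-3.023505
n=9: y≈-3.023505, sp=-3, e=sp−y≈0.023505; I≈-5.401071, D=e−e_prev≈0.009682; u=0·0.023505+2·(-5.401071)+3/4·0.009682≈-10.794881; next y=1/10·(-3.023505)+1/4·(-10.794881)≈-3.001071

0 -3 -8.250 0.000
1 -3 -6.328 -2.063
2 -3 -10.504 -1.788
3 -3 -9.926 -2.805
4 -3 -11.197 -2.762
5 -3 -10.779 -3.075
6 -3 -11.064 -3.002
7 -3 -10.829 -3.066
8 -3 -10.888 -3.014
9 -3 -10.795 -3.024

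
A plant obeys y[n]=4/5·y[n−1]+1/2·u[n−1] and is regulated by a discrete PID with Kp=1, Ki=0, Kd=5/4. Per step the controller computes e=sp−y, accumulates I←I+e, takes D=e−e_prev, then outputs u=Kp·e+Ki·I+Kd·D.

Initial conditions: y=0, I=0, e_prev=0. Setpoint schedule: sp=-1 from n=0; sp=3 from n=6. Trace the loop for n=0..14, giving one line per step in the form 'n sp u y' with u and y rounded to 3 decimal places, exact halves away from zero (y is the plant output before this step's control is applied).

0 -1 -2.250 0.000
1 -1 1.531 -1.125
2 -1 -2.104 -0.134
3 -1 1.441 -1.159
4 -1 -1.983 -0.207
5 -1 1.345 -1.157
6 3 7.123 -0.253
7 3 -4.874 3.359
8 3 6.636 0.250
9 3 -4.603 3.518
10 3 6.244 0.513
11 3 -4.306 3.532
12 3 5.902 0.673
13 3 -4.010 3.489
14 3 5.592 0.786

(exact arithmetic carried between steps; '≈' marks a value shown rounded to 6 d.p. or computed from one; I and e_prev carry over from the previous line; the table rounds u and y to 3 d.p., halves away from zero)
n=0: y=0, sp=-1, e=sp−y=-1; I=-1, D=e−e_prev=-1; u=1·(-1)+0·(-1)+5/4·(-1)=-2.25; next y=4/5·0+1/2·(-2.25)=-1.125
n=1: y=-1.125, sp=-1, e=sp−y=0.125; I=-0.875, D=e−e_prev=1.125; u=1·0.125+0·(-0.875)+5/4·1.125=1.53125; next y=4/5·(-1.125)+1/2·1.53125=-0.134375
n=2: y=-0.134375, sp=-1, e=sp−y=-0.865625; I=-1.740625, D=e−e_prev=-0.990625; u=1·(-0.865625)+0·(-1.740625)+5/4·(-0.990625)≈-2.103906; next y=4/5·(-0.134375)+1/2·(-2.103906)≈-1.159453
n=3: y≈-1.159453, sp=-1, e=sp−y≈0.159453; I≈-1.581172, D=e−e_prev≈1.025078; u=1·0.159453+0·(-1.581172)+5/4·1.025078≈1.440801; next y=4/5·(-1.159453)+1/2·1.440801≈-0.207162
n=4: y≈-0.207162, sp=-1, e=sp−y≈-0.792838; I≈-2.374010, D=e−e_prev≈-0.952291; u=1·(-0.792838)+0·(-2.374010)+5/4·(-0.952291)≈-1.983202; next y=4/5·(-0.207162)+1/2·(-1.983202)≈-1.157331
n=5: y≈-1.157331, sp=-1, e=sp−y≈0.157331; I≈-2.216679, D=e−e_prev≈0.950168; u=1·0.157331+0·(-2.216679)+5/4·0.950168≈1.345041; next y=4/5·(-1.157331)+1/2·1.345041≈-0.253344
n=6: y≈-0.253344, sp=3, e=sp−y≈3.253344; I≈1.036665, D=e−e_prev≈3.096013; u=1·3.253344+0·1.036665+5/4·3.096013≈7.123361; next y=4/5·(-0.253344)+1/2·7.123361≈3.359005
n=7: y≈3.359005, sp=3, e=sp−y≈-0.359005; I≈0.677659, D=e−e_prev≈-3.612349; u=1·(-0.359005)+0·0.677659+5/4·(-3.612349)≈-4.874442; next y=4/5·3.359005+1/2·(-4.874442)≈0.249983
n=8: y≈0.249983, sp=3, e=sp−y≈2.750017; I≈3.427676, D=e−e_prev≈3.109022; u=1·2.750017+0·3.427676+5/4·3.109022≈6.636294; next y=4/5·0.249983+1/2·6.636294≈3.518134
n=9: y≈3.518134, sp=3, e=sp−y≈-0.518134; I≈2.909542, D=e−e_prev≈-3.268150; u=1·(-0.518134)+0·2.909542+5/4·(-3.268150)≈-4.603321; next y=4/5·3.518134+1/2·(-4.603321)≈0.512846
n=10: y≈0.512846, sp=3, e=sp−y≈2.487154; I≈5.396696, D=e−e_prev≈3.005287; u=1·2.487154+0·5.396696+5/4·3.005287≈6.243763; next y=4/5·0.512846+1/2·6.243763≈3.532159
n=11: y≈3.532159, sp=3, e=sp−y≈-0.532159; I≈4.864538, D=e−e_prev≈-3.019312; u=1·(-0.532159)+0·4.864538+5/4·(-3.019312)≈-4.306299; next y=4/5·3.532159+1/2·(-4.306299)≈0.672577
n=12: y≈0.672577, sp=3, e=sp−y≈2.327423; I≈7.191960, D=e−e_prev≈2.859581; u=1·2.327423+0·7.191960+5/4·2.859581≈5.901899; next y=4/5·0.672577+1/2·5.901899≈3.489011
n=13: y≈3.489011, sp=3, e=sp−y≈-0.489011; I≈6.702949, D=e−e_prev≈-2.816434; u=1·(-0.489011)+0·6.702949+5/4·(-2.816434)≈-4.009554; next y=4/5·3.489011+1/2·(-4.009554)≈0.786432
n=14: y≈0.786432, sp=3, e=sp−y≈2.213568; I≈8.916517, D=e−e_prev≈2.702579; u=1·2.213568+0·8.916517+5/4·2.702579≈5.591792; next y=4/5·0.786432+1/2·5.591792≈3.425042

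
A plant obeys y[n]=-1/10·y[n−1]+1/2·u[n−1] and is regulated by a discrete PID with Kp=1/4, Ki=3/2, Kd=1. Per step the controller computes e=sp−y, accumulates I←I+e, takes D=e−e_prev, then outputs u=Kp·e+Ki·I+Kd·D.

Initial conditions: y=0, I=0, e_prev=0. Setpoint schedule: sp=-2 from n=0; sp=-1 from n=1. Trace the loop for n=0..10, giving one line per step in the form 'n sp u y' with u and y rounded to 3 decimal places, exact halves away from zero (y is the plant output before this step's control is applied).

(exact arithmetic carried between steps; '≈' marks a value shown rounded to 6 d.p. or computed from one; I and e_prev carry over from the previous line; the table rounds u and y to 3 d.p., halves away from zero)
n=0: y=0, sp=-2, e=sp−y=-2; I=-2, D=e−e_prev=-2; u=1/4·(-2)+3/2·(-2)+1·(-2)=-5.5; next y=-1/10·0+1/2·(-5.5)=-2.75
n=1: y=-2.75, sp=-1, e=sp−y=1.75; I=-0.25, D=e−e_prev=3.75; u=1/4·1.75+3/2·(-0.25)+1·3.75=3.8125; next y=-1/10·(-2.75)+1/2·3.8125=2.18125
n=2: y=2.18125, sp=-1, e=sp−y=-3.18125; I=-3.43125, D=e−e_prev=-4.93125; u=1/4·(-3.18125)+3/2·(-3.43125)+1·(-4.93125)≈-10.873438; next y=-1/10·2.18125+1/2·(-10.873438)≈-5.654844
n=3: y≈-5.654844, sp=-1, e=sp−y≈4.654844; I≈1.223594, D=e−e_prev≈7.836094; u=1/4·4.654844+3/2·1.223594+1·7.836094≈10.835195; next y=-1/10·(-5.654844)+1/2·10.835195≈5.983082
n=4: y≈5.983082, sp=-1, e=sp−y≈-6.983082; I≈-5.759488, D=e−e_prev≈-11.637926; u=1/4·(-6.983082)+3/2·(-5.759488)+1·(-11.637926)≈-22.022929; next y=-1/10·5.983082+1/2·(-22.022929)≈-11.609773
n=5: y≈-11.609773, sp=-1, e=sp−y≈10.609773; I≈4.850284, D=e−e_prev≈17.592855; u=1/4·10.609773+3/2·4.850284+1·17.592855≈27.520724; next y=-1/10·(-11.609773)+1/2·27.520724≈14.921339
n=6: y≈14.921339, sp=-1, e=sp−y≈-15.921339; I≈-11.071055, D=e−e_prev≈-26.531112; u=1/4·(-15.921339)+3/2·(-11.071055)+1·(-26.531112)≈-47.118029; next y=-1/10·14.921339+1/2·(-47.118029)≈-25.051149
n=7: y≈-25.051149, sp=-1, e=sp−y≈24.051149; I≈12.980094, D=e−e_prev≈39.972488; u=1/4·24.051149+3/2·12.980094+1·39.972488≈65.455415; next y=-1/10·(-25.051149)+1/2·65.455415≈35.232823
n=8: y≈35.232823, sp=-1, e=sp−y≈-36.232823; I≈-23.252729, D=e−e_prev≈-60.283971; u=1/4·(-36.232823)+3/2·(-23.252729)+1·(-60.283971)≈-104.221270; next y=-1/10·35.232823+1/2·(-104.221270)≈-55.633917
n=9: y≈-55.633917, sp=-1, e=sp−y≈54.633917; I≈31.381188, D=e−e_prev≈90.866740; u=1/4·54.633917+3/2·31.381188+1·90.866740≈151.597002; next y=-1/10·(-55.633917)+1/2·151.597002≈81.361893
n=10: y≈81.361893, sp=-1, e=sp−y≈-82.361893; I≈-50.980704, D=e−e_prev≈-136.995810; u=1/4·(-82.361893)+3/2·(-50.980704)+1·(-136.995810)≈-234.057340; next y=-1/10·81.361893+1/2·(-234.057340)≈-125.164859

0 -2 -5.500 0.000
1 -1 3.813 -2.750
2 -1 -10.873 2.181
3 -1 10.835 -5.655
4 -1 -22.023 5.983
5 -1 27.521 -11.610
6 -1 -47.118 14.921
7 -1 65.455 -25.051
8 -1 -104.221 35.233
9 -1 151.597 -55.634
10 -1 -234.057 81.362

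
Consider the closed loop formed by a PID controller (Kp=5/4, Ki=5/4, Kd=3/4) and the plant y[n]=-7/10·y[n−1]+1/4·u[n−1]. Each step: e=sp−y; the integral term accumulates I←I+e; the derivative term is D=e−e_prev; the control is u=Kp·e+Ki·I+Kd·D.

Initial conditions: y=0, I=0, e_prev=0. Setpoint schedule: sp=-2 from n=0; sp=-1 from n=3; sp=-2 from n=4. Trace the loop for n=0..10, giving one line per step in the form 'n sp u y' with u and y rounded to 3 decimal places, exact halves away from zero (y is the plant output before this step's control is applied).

0 -2 -6.500 0.000
1 -2 -2.219 -1.625
2 -2 -11.082 0.583
3 -1 2.820 -3.178
4 -2 -21.130 2.930
5 -2 11.394 -7.333
6 -2 -39.411 7.982
7 -2 35.719 -15.440
8 -2 -79.375 19.738
9 -2 93.379 -33.660
10 -2 -168.936 46.907

(exact arithmetic carried between steps; '≈' marks a value shown rounded to 6 d.p. or computed from one; I and e_prev carry over from the previous line; the table rounds u and y to 3 d.p., halves away from zero)
n=0: y=0, sp=-2, e=sp−y=-2; I=-2, D=e−e_prev=-2; u=5/4·(-2)+5/4·(-2)+3/4·(-2)=-6.5; next y=-7/10·0+1/4·(-6.5)=-1.625
n=1: y=-1.625, sp=-2, e=sp−y=-0.375; I=-2.375, D=e−e_prev=1.625; u=5/4·(-0.375)+5/4·(-2.375)+3/4·1.625=-2.21875; next y=-7/10·(-1.625)+1/4·(-2.21875)≈0.582813
n=2: y≈0.582813, sp=-2, e=sp−y≈-2.582813; I≈-4.957813, D=e−e_prev≈-2.207813; u=5/4·(-2.582813)+5/4·(-4.957813)+3/4·(-2.207813)≈-11.081641; next y=-7/10·0.582813+1/4·(-11.081641)≈-3.178379
n=3: y≈-3.178379, sp=-1, e=sp−y≈2.178379; I≈-2.779434, D=e−e_prev≈4.761191; u=5/4·2.178379+5/4·(-2.779434)+3/4·4.761191≈2.819575; next y=-7/10·(-3.178379)+1/4·2.819575≈2.929759
n=4: y≈2.929759, sp=-2, e=sp−y≈-4.929759; I≈-7.709193, D=e−e_prev≈-7.108138; u=5/4·(-4.929759)+5/4·(-7.709193)+3/4·(-7.108138)≈-21.129793; next y=-7/10·2.929759+1/4·(-21.129793)≈-7.333280
n=5: y≈-7.333280, sp=-2, e=sp−y≈5.333280; I≈-2.375913, D=e−e_prev≈10.263039; u=5/4·5.333280+5/4·(-2.375913)+3/4·10.263039≈11.393987; next y=-7/10·(-7.333280)+1/4·11.393987≈7.981792
n=6: y≈7.981792, sp=-2, e=sp−y≈-9.981792; I≈-12.357706, D=e−e_prev≈-15.315072; u=5/4·(-9.981792)+5/4·(-12.357706)+3/4·(-15.315072)≈-39.410677; next y=-7/10·7.981792+1/4·(-39.410677)≈-15.439924
n=7: y≈-15.439924, sp=-2, e=sp−y≈13.439924; I≈1.082218, D=e−e_prev≈23.421716; u=5/4·13.439924+5/4·1.082218+3/4·23.421716≈35.718965; next y=-7/10·(-15.439924)+1/4·35.718965≈19.737688
n=8: y≈19.737688, sp=-2, e=sp−y≈-21.737688; I≈-20.655470, D=e−e_prev≈-35.177612; u=5/4·(-21.737688)+5/4·(-20.655470)+3/4·(-35.177612)≈-79.374656; next y=-7/10·19.737688+1/4·(-79.374656)≈-33.660046
n=9: y≈-33.660046, sp=-2, e=sp−y≈31.660046; I≈11.004576, D=e−e_prev≈53.397734; u=5/4·31.660046+5/4·11.004576+3/4·53.397734≈93.379077; next y=-7/10·(-33.660046)+1/4·93.379077≈46.906801
n=10: y≈46.906801, sp=-2, e=sp−y≈-48.906801; I≈-37.902225, D=e−e_prev≈-80.566847; u=5/4·(-48.906801)+5/4·(-37.902225)+3/4·(-80.566847)≈-168.936418; next y=-7/10·46.906801+1/4·(-168.936418)≈-75.068865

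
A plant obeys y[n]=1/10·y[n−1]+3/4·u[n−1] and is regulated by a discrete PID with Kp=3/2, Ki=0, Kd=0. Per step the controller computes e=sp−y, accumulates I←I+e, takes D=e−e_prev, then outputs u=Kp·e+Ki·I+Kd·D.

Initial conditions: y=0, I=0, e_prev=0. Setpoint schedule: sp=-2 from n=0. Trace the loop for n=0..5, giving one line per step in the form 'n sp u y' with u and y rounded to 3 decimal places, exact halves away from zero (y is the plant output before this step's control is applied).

(exact arithmetic carried between steps; '≈' marks a value shown rounded to 6 d.p. or computed from one; I and e_prev carry over from the previous line; the table rounds u and y to 3 d.p., halves away from zero)
n=0: y=0, sp=-2, e=sp−y=-2; I=-2, D=e−e_prev=-2; u=3/2·(-2)+0·(-2)+0·(-2)=-3; next y=1/10·0+3/4·(-3)=-2.25
n=1: y=-2.25, sp=-2, e=sp−y=0.25; I=-1.75, D=e−e_prev=2.25; u=3/2·0.25+0·(-1.75)+0·2.25=0.375; next y=1/10·(-2.25)+3/4·0.375=0.05625
n=2: y=0.05625, sp=-2, e=sp−y=-2.05625; I=-3.80625, D=e−e_prev=-2.30625; u=3/2·(-2.05625)+0·(-3.80625)+0·(-2.30625)=-3.084375; next y=1/10·0.05625+3/4·(-3.084375)≈-2.307656
n=3: y≈-2.307656, sp=-2, e=sp−y≈0.307656; I≈-3.498594, D=e−e_prev≈2.363906; u=3/2·0.307656+0·(-3.498594)+0·2.363906≈0.461484; next y=1/10·(-2.307656)+3/4·0.461484≈0.115348
n=4: y≈0.115348, sp=-2, e=sp−y≈-2.115348; I≈-5.613941, D=e−e_prev≈-2.423004; u=3/2·(-2.115348)+0·(-5.613941)+0·(-2.423004)≈-3.173021; next y=1/10·0.115348+3/4·(-3.173021)≈-2.368231
n=5: y≈-2.368231, sp=-2, e=sp−y≈0.368231; I≈-5.245710, D=e−e_prev≈2.483579; u=3/2·0.368231+0·(-5.245710)+0·2.483579≈0.552347; next y=1/10·(-2.368231)+3/4·0.552347≈0.177437

0 -2 -3.000 0.000
1 -2 0.375 -2.250
2 -2 -3.084 0.056
3 -2 0.461 -2.308
4 -2 -3.173 0.115
5 -2 0.552 -2.368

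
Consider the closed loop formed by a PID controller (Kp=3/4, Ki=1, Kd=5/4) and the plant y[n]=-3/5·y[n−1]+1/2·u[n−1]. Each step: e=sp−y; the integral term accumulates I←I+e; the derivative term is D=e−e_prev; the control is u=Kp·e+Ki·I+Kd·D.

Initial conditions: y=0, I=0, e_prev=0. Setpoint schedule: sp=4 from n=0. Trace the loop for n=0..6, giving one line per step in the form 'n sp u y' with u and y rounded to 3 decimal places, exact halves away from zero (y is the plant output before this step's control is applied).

(exact arithmetic carried between steps; '≈' marks a value shown rounded to 6 d.p. or computed from one; I and e_prev carry over from the previous line; the table rounds u and y to 3 d.p., halves away from zero)
n=0: y=0, sp=4, e=sp−y=4; I=4, D=e−e_prev=4; u=3/4·4+1·4+5/4·4=12; next y=-3/5·0+1/2·12=6
n=1: y=6, sp=4, e=sp−y=-2; I=2, D=e−e_prev=-6; u=3/4·(-2)+1·2+5/4·(-6)=-7; next y=-3/5·6+1/2·(-7)=-7.1
n=2: y=-7.1, sp=4, e=sp−y=11.1; I=13.1, D=e−e_prev=13.1; u=3/4·11.1+1·13.1+5/4·13.1=37.8; next y=-3/5·(-7.1)+1/2·37.8=23.16
n=3: y=23.16, sp=4, e=sp−y=-19.16; I=-6.06, D=e−e_prev=-30.26; u=3/4·(-19.16)+1·(-6.06)+5/4·(-30.26)=-58.255; next y=-3/5·23.16+1/2·(-58.255)=-43.0235
n=4: y=-43.0235, sp=4, e=sp−y=47.0235; I=40.9635, D=e−e_prev=66.1835; u=3/4·47.0235+1·40.9635+5/4·66.1835=158.9605; next y=-3/5·(-43.0235)+1/2·158.9605=105.29435
n=5: y=105.29435, sp=4, e=sp−y=-101.29435; I=-60.33085, D=e−e_prev=-148.31785; u=3/4·(-101.29435)+1·(-60.33085)+5/4·(-148.31785)=-321.698925; next y=-3/5·105.29435+1/2·(-321.698925)≈-224.026073
n=6: y≈-224.026073, sp=4, e=sp−y≈228.026073; I≈167.695223, D=e−e_prev≈329.320423; u=3/4·228.026073+1·167.695223+5/4·329.320423≈750.365305; next y=-3/5·(-224.026073)+1/2·750.365305≈509.598296

0 4 12.000 0.000
1 4 -7.000 6.000
2 4 37.800 -7.100
3 4 -58.255 23.160
4 4 158.961 -43.024
5 4 -321.699 105.294
6 4 750.365 -224.026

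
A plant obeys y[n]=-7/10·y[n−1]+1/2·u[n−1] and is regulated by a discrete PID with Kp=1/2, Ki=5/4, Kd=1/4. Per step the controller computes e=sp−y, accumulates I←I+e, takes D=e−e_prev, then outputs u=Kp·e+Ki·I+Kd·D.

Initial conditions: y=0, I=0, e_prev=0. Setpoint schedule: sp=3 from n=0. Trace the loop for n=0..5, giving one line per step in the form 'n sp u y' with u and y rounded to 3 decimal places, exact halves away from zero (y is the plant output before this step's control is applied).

(exact arithmetic carried between steps; '≈' marks a value shown rounded to 6 d.p. or computed from one; I and e_prev carry over from the previous line; the table rounds u and y to 3 d.p., halves away from zero)
n=0: y=0, sp=3, e=sp−y=3; I=3, D=e−e_prev=3; u=1/2·3+5/4·3+1/4·3=6; next y=-7/10·0+1/2·6=3
n=1: y=3, sp=3, e=sp−y=0; I=3, D=e−e_prev=-3; u=1/2·0+5/4·3+1/4·(-3)=3; next y=-7/10·3+1/2·3=-0.6
n=2: y=-0.6, sp=3, e=sp−y=3.6; I=6.6, D=e−e_prev=3.6; u=1/2·3.6+5/4·6.6+1/4·3.6=10.95; next y=-7/10·(-0.6)+1/2·10.95=5.895
n=3: y=5.895, sp=3, e=sp−y=-2.895; I=3.705, D=e−e_prev=-6.495; u=1/2·(-2.895)+5/4·3.705+1/4·(-6.495)=1.56; next y=-7/10·5.895+1/2·1.56=-3.3465
n=4: y=-3.3465, sp=3, e=sp−y=6.3465; I=10.0515, D=e−e_prev=9.2415; u=1/2·6.3465+5/4·10.0515+1/4·9.2415=18.048; next y=-7/10·(-3.3465)+1/2·18.048=11.36655
n=5: y=11.36655, sp=3, e=sp−y=-8.36655; I=1.68495, D=e−e_prev=-14.71305; u=1/2·(-8.36655)+5/4·1.68495+1/4·(-14.71305)=-5.75535; next y=-7/10·11.36655+1/2·(-5.75535)=-10.83426

0 3 6.000 0.000
1 3 3.000 3.000
2 3 10.950 -0.600
3 3 1.560 5.895
4 3 18.048 -3.347
5 3 -5.755 11.367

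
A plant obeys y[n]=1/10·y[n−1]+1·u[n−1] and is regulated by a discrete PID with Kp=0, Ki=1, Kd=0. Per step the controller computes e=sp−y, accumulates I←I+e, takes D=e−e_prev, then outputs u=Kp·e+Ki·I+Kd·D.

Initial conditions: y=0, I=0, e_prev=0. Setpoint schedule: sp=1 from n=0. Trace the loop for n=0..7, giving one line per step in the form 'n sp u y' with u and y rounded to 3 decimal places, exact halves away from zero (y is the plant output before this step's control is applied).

(exact arithmetic carried between steps; '≈' marks a value shown rounded to 6 d.p. or computed from one; I and e_prev carry over from the previous line; the table rounds u and y to 3 d.p., halves away from zero)
n=0: y=0, sp=1, e=sp−y=1; I=1, D=e−e_prev=1; u=0·1+1·1+0·1=1; next y=1/10·0+1·1=1
n=1: y=1, sp=1, e=sp−y=0; I=1, D=e−e_prev=-1; u=0·0+1·1+0·(-1)=1; next y=1/10·1+1·1=1.1
n=2: y=1.1, sp=1, e=sp−y=-0.1; I=0.9, D=e−e_prev=-0.1; u=0·(-0.1)+1·0.9+0·(-0.1)=0.9; next y=1/10·1.1+1·0.9=1.01
n=3: y=1.01, sp=1, e=sp−y=-0.01; I=0.89, D=e−e_prev=0.09; u=0·(-0.01)+1·0.89+0·0.09=0.89; next y=1/10·1.01+1·0.89=0.991
n=4: y=0.991, sp=1, e=sp−y=0.009; I=0.899, D=e−e_prev=0.019; u=0·0.009+1·0.899+0·0.019=0.899; next y=1/10·0.991+1·0.899=0.9981
n=5: y=0.9981, sp=1, e=sp−y=0.0019; I=0.9009, D=e−e_prev=-0.0071; u=0·0.0019+1·0.9009+0·(-0.0071)=0.9009; next y=1/10·0.9981+1·0.9009=1.00071
n=6: y=1.00071, sp=1, e=sp−y=-0.00071; I=0.90019, D=e−e_prev=-0.00261; u=0·(-0.00071)+1·0.90019+0·(-0.00261)=0.90019; next y=1/10·1.00071+1·0.90019=1.000261
n=7: y=1.000261, sp=1, e=sp−y=-0.000261; I=0.899929, D=e−e_prev=0.000449; u=0·(-0.000261)+1·0.899929+0·0.000449=0.899929; next y=1/10·1.000261+1·0.899929≈0.999955

0 1 1.000 0.000
1 1 1.000 1.000
2 1 0.900 1.100
3 1 0.890 1.010
4 1 0.899 0.991
5 1 0.901 0.998
6 1 0.900 1.001
7 1 0.900 1.000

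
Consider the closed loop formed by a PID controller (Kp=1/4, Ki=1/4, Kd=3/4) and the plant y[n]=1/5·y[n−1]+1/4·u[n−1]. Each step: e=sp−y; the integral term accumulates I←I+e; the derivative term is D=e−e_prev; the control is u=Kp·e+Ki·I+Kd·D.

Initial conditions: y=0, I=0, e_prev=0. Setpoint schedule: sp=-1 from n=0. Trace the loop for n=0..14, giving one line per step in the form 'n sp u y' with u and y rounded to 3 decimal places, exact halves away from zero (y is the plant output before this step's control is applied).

0 -1 -1.250 0.000
1 -1 -0.359 -0.313
2 -1 -0.966 -0.152
3 -1 -0.908 -0.272
4 -1 -1.168 -0.281
5 -1 -1.271 -0.348
6 -1 -1.435 -0.387
7 -1 -1.557 -0.436
8 -1 -1.684 -0.476
9 -1 -1.795 -0.516
10 -1 -1.901 -0.552
11 -1 -1.998 -0.586
12 -1 -2.088 -0.617
13 -1 -2.171 -0.645
14 -1 -2.248 -0.672

(exact arithmetic carried between steps; '≈' marks a value shown rounded to 6 d.p. or computed from one; I and e_prev carry over from the previous line; the table rounds u and y to 3 d.p., halves away from zero)
n=0: y=0, sp=-1, e=sp−y=-1; I=-1, D=e−e_prev=-1; u=1/4·(-1)+1/4·(-1)+3/4·(-1)=-1.25; next y=1/5·0+1/4·(-1.25)=-0.3125
n=1: y=-0.3125, sp=-1, e=sp−y=-0.6875; I=-1.6875, D=e−e_prev=0.3125; u=1/4·(-0.6875)+1/4·(-1.6875)+3/4·0.3125=-0.359375; next y=1/5·(-0.3125)+1/4·(-0.359375)≈-0.152344
n=2: y≈-0.152344, sp=-1, e=sp−y≈-0.847656; I≈-2.535156, D=e−e_prev≈-0.160156; u=1/4·(-0.847656)+1/4·(-2.535156)+3/4·(-0.160156)≈-0.965820; next y=1/5·(-0.152344)+1/4·(-0.965820)≈-0.271924
n=3: y≈-0.271924, sp=-1, e=sp−y≈-0.728076; I≈-3.263232, D=e−e_prev≈0.119580; u=1/4·(-0.728076)+1/4·(-3.263232)+3/4·0.119580≈-0.908142; next y=1/5·(-0.271924)+1/4·(-0.908142)≈-0.281420
n=4: y≈-0.281420, sp=-1, e=sp−y≈-0.718580; I≈-3.981812, D=e−e_prev≈0.009496; u=1/4·(-0.718580)+1/4·(-3.981812)+3/4·0.009496≈-1.167976; next y=1/5·(-0.281420)+1/4·(-1.167976)≈-0.348278
n=5: y≈-0.348278, sp=-1, e=sp−y≈-0.651722; I≈-4.633534, D=e−e_prev≈0.066858; u=1/4·(-0.651722)+1/4·(-4.633534)+3/4·0.066858≈-1.271171; next y=1/5·(-0.348278)+1/4·(-1.271171)≈-0.387448
n=6: y≈-0.387448, sp=-1, e=sp−y≈-0.612552; I≈-5.246086, D=e−e_prev≈0.039170; u=1/4·(-0.612552)+1/4·(-5.246086)+3/4·0.039170≈-1.435282; next y=1/5·(-0.387448)+1/4·(-1.435282)≈-0.436310
n=7: y≈-0.436310, sp=-1, e=sp−y≈-0.563690; I≈-5.809776, D=e−e_prev≈0.048862; u=1/4·(-0.563690)+1/4·(-5.809776)+3/4·0.048862≈-1.556720; next y=1/5·(-0.436310)+1/4·(-1.556720)≈-0.476442
n=8: y≈-0.476442, sp=-1, e=sp−y≈-0.523558; I≈-6.333334, D=e−e_prev≈0.040132; u=1/4·(-0.523558)+1/4·(-6.333334)+3/4·0.040132≈-1.684124; next y=1/5·(-0.476442)+1/4·(-1.684124)≈-0.516319
n=9: y≈-0.516319, sp=-1, e=sp−y≈-0.483681; I≈-6.817014, D=e−e_prev≈0.039877; u=1/4·(-0.483681)+1/4·(-6.817014)+3/4·0.039877≈-1.795266; next y=1/5·(-0.516319)+1/4·(-1.795266)≈-0.552080
n=10: y≈-0.552080, sp=-1, e=sp−y≈-0.447920; I≈-7.264934, D=e−e_prev≈0.035761; u=1/4·(-0.447920)+1/4·(-7.264934)+3/4·0.035761≈-1.901393; next y=1/5·(-0.552080)+1/4·(-1.901393)≈-0.585764
n=11: y≈-0.585764, sp=-1, e=sp−y≈-0.414236; I≈-7.679170, D=e−e_prev≈0.033684; u=1/4·(-0.414236)+1/4·(-7.679170)+3/4·0.033684≈-1.998088; next y=1/5·(-0.585764)+1/4·(-1.998088)≈-0.616675
n=12: y≈-0.616675, sp=-1, e=sp−y≈-0.383325; I≈-8.062495, D=e−e_prev≈0.030911; u=1/4·(-0.383325)+1/4·(-8.062495)+3/4·0.030911≈-2.088272; next y=1/5·(-0.616675)+1/4·(-2.088272)≈-0.645403
n=13: y≈-0.645403, sp=-1, e=sp−y≈-0.354597; I≈-8.417092, D=e−e_prev≈0.028728; u=1/4·(-0.354597)+1/4·(-8.417092)+3/4·0.028728≈-2.171376; next y=1/5·(-0.645403)+1/4·(-2.171376)≈-0.671925
n=14: y≈-0.671925, sp=-1, e=sp−y≈-0.328075; I≈-8.745167, D=e−e_prev≈0.026522; u=1/4·(-0.328075)+1/4·(-8.745167)+3/4·0.026522≈-2.248419; next y=1/5·(-0.671925)+1/4·(-2.248419)≈-0.696490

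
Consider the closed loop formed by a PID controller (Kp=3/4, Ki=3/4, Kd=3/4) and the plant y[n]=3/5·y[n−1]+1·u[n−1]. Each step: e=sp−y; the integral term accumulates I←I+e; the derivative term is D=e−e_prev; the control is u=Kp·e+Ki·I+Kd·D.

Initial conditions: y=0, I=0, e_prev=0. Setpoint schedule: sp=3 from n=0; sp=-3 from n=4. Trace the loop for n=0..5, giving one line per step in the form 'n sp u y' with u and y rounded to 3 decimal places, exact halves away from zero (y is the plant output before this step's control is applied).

(exact arithmetic carried between steps; '≈' marks a value shown rounded to 6 d.p. or computed from one; I and e_prev carry over from the previous line; the table rounds u and y to 3 d.p., halves away from zero)
n=0: y=0, sp=3, e=sp−y=3; I=3, D=e−e_prev=3; u=3/4·3+3/4·3+3/4·3=6.75; next y=3/5·0+1·6.75=6.75
n=1: y=6.75, sp=3, e=sp−y=-3.75; I=-0.75, D=e−e_prev=-6.75; u=3/4·(-3.75)+3/4·(-0.75)+3/4·(-6.75)=-8.4375; next y=3/5·6.75+1·(-8.4375)=-4.3875
n=2: y=-4.3875, sp=3, e=sp−y=7.3875; I=6.6375, D=e−e_prev=11.1375; u=3/4·7.3875+3/4·6.6375+3/4·11.1375=18.871875; next y=3/5·(-4.3875)+1·18.871875=16.239375
n=3: y=16.239375, sp=3, e=sp−y=-13.239375; I=-6.601875, D=e−e_prev=-20.626875; u=3/4·(-13.239375)+3/4·(-6.601875)+3/4·(-20.626875)≈-30.351094; next y=3/5·16.239375+1·(-30.351094)≈-20.607469
n=4: y≈-20.607469, sp=-3, e=sp−y≈17.607469; I≈11.005594, D=e−e_prev≈30.846844; u=3/4·17.607469+3/4·11.005594+3/4·30.846844≈44.594930; next y=3/5·(-20.607469)+1·44.594930≈32.230448
n=5: y≈32.230448, sp=-3, e=sp−y≈-35.230448; I≈-24.224855, D=e−e_prev≈-52.837917; u=3/4·(-35.230448)+3/4·(-24.224855)+3/4·(-52.837917)≈-84.219915; next y=3/5·32.230448+1·(-84.219915)≈-64.881646

0 3 6.750 0.000
1 3 -8.438 6.750
2 3 18.872 -4.388
3 3 -30.351 16.239
4 -3 44.595 -20.607
5 -3 -84.220 32.230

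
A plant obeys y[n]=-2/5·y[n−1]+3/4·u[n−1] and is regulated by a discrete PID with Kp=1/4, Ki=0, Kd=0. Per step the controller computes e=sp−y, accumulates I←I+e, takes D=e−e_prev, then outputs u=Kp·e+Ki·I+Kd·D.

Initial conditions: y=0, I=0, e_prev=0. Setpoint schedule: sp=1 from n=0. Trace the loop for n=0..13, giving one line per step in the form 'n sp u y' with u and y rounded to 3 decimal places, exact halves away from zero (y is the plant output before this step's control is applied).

(exact arithmetic carried between steps; '≈' marks a value shown rounded to 6 d.p. or computed from one; I and e_prev carry over from the previous line; the table rounds u and y to 3 d.p., halves away from zero)
n=0: y=0, sp=1, e=sp−y=1; I=1, D=e−e_prev=1; u=1/4·1+0·1+0·1=0.25; next y=-2/5·0+3/4·0.25=0.1875
n=1: y=0.1875, sp=1, e=sp−y=0.8125; I=1.8125, D=e−e_prev=-0.1875; u=1/4·0.8125+0·1.8125+0·(-0.1875)=0.203125; next y=-2/5·0.1875+3/4·0.203125≈0.077344
n=2: y≈0.077344, sp=1, e=sp−y≈0.922656; I≈2.735156, D=e−e_prev≈0.110156; u=1/4·0.922656+0·2.735156+0·0.110156≈0.230664; next y=-2/5·0.077344+3/4·0.230664≈0.142061
n=3: y≈0.142061, sp=1, e=sp−y≈0.857939; I≈3.593096, D=e−e_prev≈-0.064717; u=1/4·0.857939+0·3.593096+0·(-0.064717)≈0.214485; next y=-2/5·0.142061+3/4·0.214485≈0.104039
n=4: y≈0.104039, sp=1, e=sp−y≈0.895961; I≈4.489056, D=e−e_prev≈0.038021; u=1/4·0.895961+0·4.489056+0·0.038021≈0.223990; next y=-2/5·0.104039+3/4·0.223990≈0.126377
n=5: y≈0.126377, sp=1, e=sp−y≈0.873623; I≈5.362679, D=e−e_prev≈-0.022337; u=1/4·0.873623+0·5.362679+0·(-0.022337)≈0.218406; next y=-2/5·0.126377+3/4·0.218406≈0.113254
n=6: y≈0.113254, sp=1, e=sp−y≈0.886746; I≈6.249426, D=e−e_prev≈0.013123; u=1/4·0.886746+0·6.249426+0·0.013123≈0.221687; next y=-2/5·0.113254+3/4·0.221687≈0.120964
n=7: y≈0.120964, sp=1, e=sp−y≈0.879036; I≈7.128462, D=e−e_prev≈-0.007710; u=1/4·0.879036+0·7.128462+0·(-0.007710)≈0.219759; next y=-2/5·0.120964+3/4·0.219759≈0.116434
n=8: y≈0.116434, sp=1, e=sp−y≈0.883566; I≈8.012028, D=e−e_prev≈0.004530; u=1/4·0.883566+0·8.012028+0·0.004530≈0.220892; next y=-2/5·0.116434+3/4·0.220892≈0.119095
n=9: y≈0.119095, sp=1, e=sp−y≈0.880905; I≈8.892933, D=e−e_prev≈-0.002661; u=1/4·0.880905+0·8.892933+0·(-0.002661)≈0.220226; next y=-2/5·0.119095+3/4·0.220226≈0.117532
n=10: y≈0.117532, sp=1, e=sp−y≈0.882468; I≈9.775402, D=e−e_prev≈0.001563; u=1/4·0.882468+0·9.775402+0·0.001563≈0.220617; next y=-2/5·0.117532+3/4·0.220617≈0.118450
n=11: y≈0.118450, sp=1, e=sp−y≈0.881550; I≈10.656952, D=e−e_prev≈-0.000919; u=1/4·0.881550+0·10.656952+0·(-0.000919)≈0.220387; next y=-2/5·0.118450+3/4·0.220387≈0.117911
n=12: y≈0.117911, sp=1, e=sp−y≈0.882089; I≈11.539041, D=e−e_prev≈0.000540; u=1/4·0.882089+0·11.539041+0·0.000540≈0.220522; next y=-2/5·0.117911+3/4·0.220522≈0.118228
n=13: y≈0.118228, sp=1, e=sp−y≈0.881772; I≈12.420813, D=e−e_prev≈-0.000317; u=1/4·0.881772+0·12.420813+0·(-0.000317)≈0.220443; next y=-2/5·0.118228+3/4·0.220443≈0.118041

0 1 0.250 0.000
1 1 0.203 0.188
2 1 0.231 0.077
3 1 0.214 0.142
4 1 0.224 0.104
5 1 0.218 0.126
6 1 0.222 0.113
7 1 0.220 0.121
8 1 0.221 0.116
9 1 0.220 0.119
10 1 0.221 0.118
11 1 0.220 0.118
12 1 0.221 0.118
13 1 0.220 0.118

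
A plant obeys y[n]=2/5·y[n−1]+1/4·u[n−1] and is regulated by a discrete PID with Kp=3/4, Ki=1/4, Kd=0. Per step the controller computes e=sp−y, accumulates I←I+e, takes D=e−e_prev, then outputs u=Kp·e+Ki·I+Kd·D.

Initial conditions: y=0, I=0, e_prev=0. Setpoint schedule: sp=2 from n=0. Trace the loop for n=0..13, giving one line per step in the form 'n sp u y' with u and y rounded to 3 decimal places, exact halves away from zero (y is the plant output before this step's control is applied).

(exact arithmetic carried between steps; '≈' marks a value shown rounded to 6 d.p. or computed from one; I and e_prev carry over from the previous line; the table rounds u and y to 3 d.p., halves away from zero)
n=0: y=0, sp=2, e=sp−y=2; I=2, D=e−e_prev=2; u=3/4·2+1/4·2+0·2=2; next y=2/5·0+1/4·2=0.5
n=1: y=0.5, sp=2, e=sp−y=1.5; I=3.5, D=e−e_prev=-0.5; u=3/4·1.5+1/4·3.5+0·(-0.5)=2; next y=2/5·0.5+1/4·2=0.7
n=2: y=0.7, sp=2, e=sp−y=1.3; I=4.8, D=e−e_prev=-0.2; u=3/4·1.3+1/4·4.8+0·(-0.2)=2.175; next y=2/5·0.7+1/4·2.175=0.82375
n=3: y=0.82375, sp=2, e=sp−y=1.17625; I=5.97625, D=e−e_prev=-0.12375; u=3/4·1.17625+1/4·5.97625+0·(-0.12375)=2.37625; next y=2/5·0.82375+1/4·2.37625≈0.923563
n=4: y≈0.923563, sp=2, e=sp−y≈1.076438; I≈7.052688, D=e−e_prev≈-0.099813; u=3/4·1.076438+1/4·7.052688+0·(-0.099813)≈2.5705; next y=2/5·0.923563+1/4·2.5705≈1.01205
n=5: y=1.01205, sp=2, e=sp−y=0.98795; I≈8.040638, D=e−e_prev≈-0.088488; u=3/4·0.98795+1/4·8.040638+0·(-0.088488)≈2.751122; next y=2/5·1.01205+1/4·2.751122≈1.092600
n=6: y≈1.092600, sp=2, e=sp−y≈0.907400; I≈8.948037, D=e−e_prev≈-0.080550; u=3/4·0.907400+1/4·8.948037+0·(-0.080550)≈2.917559; next y=2/5·1.092600+1/4·2.917559≈1.166430
n=7: y≈1.166430, sp=2, e=sp−y≈0.833570; I≈9.781607, D=e−e_prev≈-0.073829; u=3/4·0.833570+1/4·9.781607+0·(-0.073829)≈3.070579; next y=2/5·1.166430+1/4·3.070579≈1.234217
n=8: y≈1.234217, sp=2, e=sp−y≈0.765783; I≈10.547390, D=e−e_prev≈-0.067787; u=3/4·0.765783+1/4·10.547390+0·(-0.067787)≈3.211185; next y=2/5·1.234217+1/4·3.211185≈1.296483
n=9: y≈1.296483, sp=2, e=sp−y≈0.703517; I≈11.250907, D=e−e_prev≈-0.062266; u=3/4·0.703517+1/4·11.250907+0·(-0.062266)≈3.340365; next y=2/5·1.296483+1/4·3.340365≈1.353684
n=10: y≈1.353684, sp=2, e=sp−y≈0.646316; I≈11.897223, D=e−e_prev≈-0.057201; u=3/4·0.646316+1/4·11.897223+0·(-0.057201)≈3.459042; next y=2/5·1.353684+1/4·3.459042≈1.406234
n=11: y≈1.406234, sp=2, e=sp−y≈0.593766; I≈12.490989, D=e−e_prev≈-0.052550; u=3/4·0.593766+1/4·12.490989+0·(-0.052550)≈3.568071; next y=2/5·1.406234+1/4·3.568071≈1.454512
n=12: y≈1.454512, sp=2, e=sp−y≈0.545488; I≈13.036477, D=e−e_prev≈-0.048277; u=3/4·0.545488+1/4·13.036477+0·(-0.048277)≈3.668236; next y=2/5·1.454512+1/4·3.668236≈1.498864
n=13: y≈1.498864, sp=2, e=sp−y≈0.501136; I≈13.537614, D=e−e_prev≈-0.044352; u=3/4·0.501136+1/4·13.537614+0·(-0.044352)≈3.760256; next y=2/5·1.498864+1/4·3.760256≈1.539609

0 2 2.000 0.000
1 2 2.000 0.500
2 2 2.175 0.700
3 2 2.376 0.824
4 2 2.571 0.924
5 2 2.751 1.012
6 2 2.918 1.093
7 2 3.071 1.166
8 2 3.211 1.234
9 2 3.340 1.296
10 2 3.459 1.354
11 2 3.568 1.406
12 2 3.668 1.455
13 2 3.760 1.499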